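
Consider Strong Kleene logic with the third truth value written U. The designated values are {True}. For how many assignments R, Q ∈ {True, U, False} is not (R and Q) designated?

5

Of the 9 assignments, 5 give a value in {True}.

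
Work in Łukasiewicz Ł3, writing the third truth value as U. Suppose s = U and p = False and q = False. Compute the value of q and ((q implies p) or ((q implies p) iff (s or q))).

False

q implies p = False implies False = True
q implies p = False implies False = True
s or q = U or False = U
(q implies p) iff (s or q) = True iff U = U  [1 − |1−½|]
(q implies p) or ((q implies p) iff (s or q)) = True or U = True
q and ((q implies p) or ((q implies p) iff (s or q))) = False and True = False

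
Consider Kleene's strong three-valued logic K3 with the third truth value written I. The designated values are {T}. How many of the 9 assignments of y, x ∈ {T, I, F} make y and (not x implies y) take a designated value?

Designated under: (y=T, x=T); (y=T, x=I); (y=T, x=F).

3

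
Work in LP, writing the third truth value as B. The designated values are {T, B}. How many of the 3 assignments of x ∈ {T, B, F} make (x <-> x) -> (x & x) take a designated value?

x=T: T ✓
x=B: B ✓
x=F: F ·

2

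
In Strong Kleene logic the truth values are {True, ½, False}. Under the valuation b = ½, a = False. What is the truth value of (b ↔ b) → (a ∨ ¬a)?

b ↔ b = ½ ↔ ½ = ½
¬a = ¬False = True
a ∨ ¬a = False ∨ True = True
(b ↔ b) → (a ∨ ¬a) = ½ → True = True

True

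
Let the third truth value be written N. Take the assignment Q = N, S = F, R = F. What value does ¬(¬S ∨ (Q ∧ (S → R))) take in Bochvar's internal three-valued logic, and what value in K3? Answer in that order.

N; F

In Bochvar's internal three-valued logic: ¬S = ¬F = T
S → R = F → F = T
Q ∧ (S → R) = N ∧ T = N
¬S ∨ (Q ∧ (S → R)) = T ∨ N = N
¬(¬S ∨ (Q ∧ (S → R))) = ¬N = N
In K3: ¬S = ¬F = T
S → R = F → F = T
Q ∧ (S → R) = N ∧ T = N
¬S ∨ (Q ∧ (S → R)) = T ∨ N = T
¬(¬S ∨ (Q ∧ (S → R))) = ¬T = F
They differ because Bochvar's internal three-valued logic and K3 treat N differently under the binary connectives.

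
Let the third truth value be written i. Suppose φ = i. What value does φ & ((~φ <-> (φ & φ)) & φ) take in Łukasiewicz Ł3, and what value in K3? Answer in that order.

i; i

In Łukasiewicz Ł3: ~φ = ~i = i
φ & φ = i & i = i
~φ <-> (φ & φ) = i <-> i = T  [1 − |½−½|]
(~φ <-> (φ & φ)) & φ = T & i = i
φ & ((~φ <-> (φ & φ)) & φ) = i & i = i
In K3: ~φ = ~i = i
φ & φ = i & i = i
~φ <-> (φ & φ) = i <-> i = i
(~φ <-> (φ & φ)) & φ = i & i = i
φ & ((~φ <-> (φ & φ)) & φ) = i & i = i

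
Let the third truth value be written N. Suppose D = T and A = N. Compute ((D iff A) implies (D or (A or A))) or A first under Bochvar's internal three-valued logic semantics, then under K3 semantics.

N; T

In Bochvar's internal three-valued logic: D iff A = T iff N = N
A or A = N or N = N
D or (A or A) = T or N = N
(D iff A) implies (D or (A or A)) = N implies N = N  [any arg is the third value ⇒ result is the third value]
((D iff A) implies (D or (A or A))) or A = N or N = N
In K3: D iff A = T iff N = N
A or A = N or N = N
D or (A or A) = T or N = T
(D iff A) implies (D or (A or A)) = N implies T = T
((D iff A) implies (D or (A or A))) or A = T or N = T
They differ because Bochvar's internal three-valued logic and K3 treat N differently under the binary connectives.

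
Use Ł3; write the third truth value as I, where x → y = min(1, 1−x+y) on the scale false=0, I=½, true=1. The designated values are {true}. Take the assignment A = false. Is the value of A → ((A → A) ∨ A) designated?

Yes

A → A = false → false = true
(A → A) ∨ A = true ∨ false = true
A → ((A → A) ∨ A) = false → true = true
true ∈ {true}.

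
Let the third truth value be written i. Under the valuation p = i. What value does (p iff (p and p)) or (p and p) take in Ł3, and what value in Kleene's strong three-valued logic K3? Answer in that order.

In Ł3: p and p = i and i = i
p iff (p and p) = i iff i = True  [1 − |½−½|]
p and p = i and i = i
(p iff (p and p)) or (p and p) = True or i = True
In Kleene's strong three-valued logic K3: p and p = i and i = i
p iff (p and p) = i iff i = i
p and p = i and i = i
(p iff (p and p)) or (p and p) = i or i = i
They differ because Ł3 and Kleene's strong three-valued logic K3 treat i differently under implication.

True; i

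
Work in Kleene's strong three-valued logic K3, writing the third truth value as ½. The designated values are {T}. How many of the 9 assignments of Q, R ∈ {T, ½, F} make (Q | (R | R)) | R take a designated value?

5

Of the 9 assignments, 5 give a value in {T}.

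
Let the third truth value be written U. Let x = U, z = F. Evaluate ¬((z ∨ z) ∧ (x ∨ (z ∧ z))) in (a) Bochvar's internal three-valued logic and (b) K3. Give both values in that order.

U; T

In Bochvar's internal three-valued logic: z ∨ z = F ∨ F = F
z ∧ z = F ∧ F = F
x ∨ (z ∧ z) = U ∨ F = U
(z ∨ z) ∧ (x ∨ (z ∧ z)) = F ∧ U = U
¬((z ∨ z) ∧ (x ∨ (z ∧ z))) = ¬U = U
In K3: z ∨ z = F ∨ F = F
z ∧ z = F ∧ F = F
x ∨ (z ∧ z) = U ∨ F = U
(z ∨ z) ∧ (x ∨ (z ∧ z)) = F ∧ U = F
¬((z ∨ z) ∧ (x ∨ (z ∧ z))) = ¬F = T
They differ because Bochvar's internal three-valued logic and K3 treat U differently under the binary connectives.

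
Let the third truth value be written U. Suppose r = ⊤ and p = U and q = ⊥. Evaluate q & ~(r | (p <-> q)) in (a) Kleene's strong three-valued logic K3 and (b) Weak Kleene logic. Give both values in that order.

⊥; U

In Kleene's strong three-valued logic K3: p <-> q = U <-> ⊥ = U
r | (p <-> q) = ⊤ | U = ⊤
~(r | (p <-> q)) = ~⊤ = ⊥
q & ~(r | (p <-> q)) = ⊥ & ⊥ = ⊥
In Weak Kleene logic: p <-> q = U <-> ⊥ = U
r | (p <-> q) = ⊤ | U = U
~(r | (p <-> q)) = ~U = U
q & ~(r | (p <-> q)) = ⊥ & U = U
They differ because Kleene's strong three-valued logic K3 and Weak Kleene logic treat U differently under the binary connectives.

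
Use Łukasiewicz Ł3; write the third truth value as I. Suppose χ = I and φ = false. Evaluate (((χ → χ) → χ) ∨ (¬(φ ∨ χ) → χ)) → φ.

false

χ → χ = I → I = true  [min(1, 1−½+½)]
(χ → χ) → χ = true → I = I
φ ∨ χ = false ∨ I = I
¬(φ ∨ χ) = ¬I = I
¬(φ ∨ χ) → χ = I → I = true
((χ → χ) → χ) ∨ (¬(φ ∨ χ) → χ) = I ∨ true = true
(((χ → χ) → χ) ∨ (¬(φ ∨ χ) → χ)) → φ = true → false = false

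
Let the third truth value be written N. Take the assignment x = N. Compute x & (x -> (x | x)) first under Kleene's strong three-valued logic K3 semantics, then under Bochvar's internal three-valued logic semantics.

In Kleene's strong three-valued logic K3: x | x = N | N = N
x -> (x | x) = N -> N = N
x & (x -> (x | x)) = N & N = N
In Bochvar's internal three-valued logic: x | x = N | N = N
x -> (x | x) = N -> N = N  [any arg is the third value ⇒ result is the third value]
x & (x -> (x | x)) = N & N = N

N; N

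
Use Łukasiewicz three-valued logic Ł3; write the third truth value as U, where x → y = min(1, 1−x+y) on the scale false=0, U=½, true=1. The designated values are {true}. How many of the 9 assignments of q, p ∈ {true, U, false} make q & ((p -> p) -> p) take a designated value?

1

Designated under: (q=true, p=true).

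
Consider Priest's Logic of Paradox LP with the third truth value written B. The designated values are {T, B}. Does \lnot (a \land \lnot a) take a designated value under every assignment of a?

Every assignment of a over {T, B, F} gives a value in {T, B}.
In particular, with a=B: \lnot (a \land \lnot a) = B.

Yes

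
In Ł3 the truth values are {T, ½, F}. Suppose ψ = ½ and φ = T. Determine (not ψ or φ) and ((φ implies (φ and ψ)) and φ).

not ψ = not ½ = ½
not ψ or φ = ½ or T = T
φ and ψ = T and ½ = ½
φ implies (φ and ψ) = T implies ½ = ½
(φ implies (φ and ψ)) and φ = ½ and T = ½
(not ψ or φ) and ((φ implies (φ and ψ)) and φ) = T and ½ = ½

½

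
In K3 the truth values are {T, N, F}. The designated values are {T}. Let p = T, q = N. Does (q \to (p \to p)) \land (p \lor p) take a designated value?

p \to p = T \to T = T
q \to (p \to p) = N \to T = T
p \lor p = T \lor T = T
(q \to (p \to p)) \land (p \lor p) = T \land T = T
T ∈ {T}.

Yes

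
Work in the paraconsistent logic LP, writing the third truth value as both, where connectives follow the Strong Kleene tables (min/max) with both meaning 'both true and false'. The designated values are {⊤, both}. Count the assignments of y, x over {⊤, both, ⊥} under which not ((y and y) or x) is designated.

4

Designated under: (y=both, x=both); (y=both, x=⊥); (y=⊥, x=both); (y=⊥, x=⊥).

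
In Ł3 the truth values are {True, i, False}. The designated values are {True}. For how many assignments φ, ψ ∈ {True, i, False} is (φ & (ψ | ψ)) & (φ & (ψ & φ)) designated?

Designated under: (φ=True, ψ=True).

1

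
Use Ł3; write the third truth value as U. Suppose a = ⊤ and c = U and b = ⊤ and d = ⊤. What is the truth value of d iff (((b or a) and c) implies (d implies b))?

⊤

b or a = ⊤ or ⊤ = ⊤
(b or a) and c = ⊤ and U = U
d implies b = ⊤ implies ⊤ = ⊤
((b or a) and c) implies (d implies b) = U implies ⊤ = ⊤  [min(1, 1−½+1)]
d iff (((b or a) and c) implies (d implies b)) = ⊤ iff ⊤ = ⊤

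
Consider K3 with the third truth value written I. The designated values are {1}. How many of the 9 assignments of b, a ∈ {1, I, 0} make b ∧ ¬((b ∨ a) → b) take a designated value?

0

Of the 9 assignments, 0 give a value in {1}.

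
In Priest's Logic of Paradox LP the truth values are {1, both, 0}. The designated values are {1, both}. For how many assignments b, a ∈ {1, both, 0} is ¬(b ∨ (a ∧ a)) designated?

Designated under: (b=both, a=both); (b=both, a=0); (b=0, a=both); (b=0, a=0).

4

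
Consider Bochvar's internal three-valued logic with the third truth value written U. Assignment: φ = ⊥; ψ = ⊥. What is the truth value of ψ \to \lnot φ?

⊤

\lnot φ = \lnot ⊥ = ⊤
ψ \to \lnot φ = ⊥ \to ⊤ = ⊤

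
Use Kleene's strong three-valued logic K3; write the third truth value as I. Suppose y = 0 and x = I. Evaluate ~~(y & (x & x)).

x & x = I & I = I
y & (x & x) = 0 & I = 0
~(y & (x & x)) = ~0 = 1
~~(y & (x & x)) = ~1 = 0

0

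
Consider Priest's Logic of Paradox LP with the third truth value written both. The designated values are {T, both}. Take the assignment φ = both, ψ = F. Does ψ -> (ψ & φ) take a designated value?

ψ & φ = F & both = F
ψ -> (ψ & φ) = F -> F = T
T ∈ {T, both}.

Yes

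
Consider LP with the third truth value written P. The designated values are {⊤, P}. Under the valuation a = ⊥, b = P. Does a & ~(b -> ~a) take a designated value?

No

~a = ~⊥ = ⊤
b -> ~a = P -> ⊤ = ⊤  [~P | ⊤]
~(b -> ~a) = ~⊤ = ⊥
a & ~(b -> ~a) = ⊥ & ⊥ = ⊥
⊥ ∉ {⊤, P}.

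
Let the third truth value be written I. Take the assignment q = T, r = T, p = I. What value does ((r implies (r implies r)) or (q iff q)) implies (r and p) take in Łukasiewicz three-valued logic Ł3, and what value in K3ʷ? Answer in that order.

In Łukasiewicz three-valued logic Ł3: r implies r = T implies T = T
r implies (r implies r) = T implies T = T
q iff q = T iff T = T
(r implies (r implies r)) or (q iff q) = T or T = T
r and p = T and I = I
((r implies (r implies r)) or (q iff q)) implies (r and p) = T implies I = I  [min(1, 1−1+½)]
In K3ʷ: r implies r = T implies T = T
r implies (r implies r) = T implies T = T
q iff q = T iff T = T
(r implies (r implies r)) or (q iff q) = T or T = T
r and p = T and I = I
((r implies (r implies r)) or (q iff q)) implies (r and p) = T implies I = I  [any arg is the third value ⇒ result is the third value]

I; I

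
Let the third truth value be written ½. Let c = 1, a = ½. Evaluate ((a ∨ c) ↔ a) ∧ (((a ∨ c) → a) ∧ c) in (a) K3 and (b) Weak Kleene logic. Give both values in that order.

½; ½

In K3: a ∨ c = ½ ∨ 1 = 1
(a ∨ c) ↔ a = 1 ↔ ½ = ½
a ∨ c = ½ ∨ 1 = 1
(a ∨ c) → a = 1 → ½ = ½  [¬1 ∨ ½]
((a ∨ c) → a) ∧ c = ½ ∧ 1 = ½
((a ∨ c) ↔ a) ∧ (((a ∨ c) → a) ∧ c) = ½ ∧ ½ = ½
In Weak Kleene logic: a ∨ c = ½ ∨ 1 = ½
(a ∨ c) ↔ a = ½ ↔ ½ = ½
a ∨ c = ½ ∨ 1 = ½
(a ∨ c) → a = ½ → ½ = ½
((a ∨ c) → a) ∧ c = ½ ∧ 1 = ½
((a ∨ c) ↔ a) ∧ (((a ∨ c) → a) ∧ c) = ½ ∧ ½ = ½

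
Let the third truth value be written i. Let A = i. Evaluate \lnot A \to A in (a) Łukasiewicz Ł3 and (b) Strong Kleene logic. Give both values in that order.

In Łukasiewicz Ł3: \lnot A = \lnot i = i
\lnot A \to A = i \to i = T  [min(1, 1−½+½)]
In Strong Kleene logic: \lnot A = \lnot i = i
\lnot A \to A = i \to i = i  [\lnot i \lor i]
They differ because Łukasiewicz Ł3 and Strong Kleene logic treat i differently under implication.

T; i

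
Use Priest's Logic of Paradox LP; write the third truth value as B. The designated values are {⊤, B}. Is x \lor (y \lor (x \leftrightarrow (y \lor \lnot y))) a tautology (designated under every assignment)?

Countermodel: x=⊥, y=⊥ gives ⊥, which is not designated.

No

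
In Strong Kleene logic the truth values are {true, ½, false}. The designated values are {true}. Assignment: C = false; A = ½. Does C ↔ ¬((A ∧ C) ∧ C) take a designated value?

No

A ∧ C = ½ ∧ false = false
(A ∧ C) ∧ C = false ∧ false = false
¬((A ∧ C) ∧ C) = ¬false = true
C ↔ ¬((A ∧ C) ∧ C) = false ↔ true = false
false ∉ {true}.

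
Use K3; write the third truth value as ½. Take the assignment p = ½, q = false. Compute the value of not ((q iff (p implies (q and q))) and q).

q and q = false and false = false
p implies (q and q) = ½ implies false = ½  [not ½ or false]
q iff (p implies (q and q)) = false iff ½ = ½
(q iff (p implies (q and q))) and q = ½ and false = false
not ((q iff (p implies (q and q))) and q) = not false = true

true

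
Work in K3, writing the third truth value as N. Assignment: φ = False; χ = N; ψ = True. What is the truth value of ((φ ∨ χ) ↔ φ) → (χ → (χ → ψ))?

True

φ ∨ χ = False ∨ N = N
(φ ∨ χ) ↔ φ = N ↔ False = N
χ → ψ = N → True = True
χ → (χ → ψ) = N → True = True
((φ ∨ χ) ↔ φ) → (χ → (χ → ψ)) = N → True = True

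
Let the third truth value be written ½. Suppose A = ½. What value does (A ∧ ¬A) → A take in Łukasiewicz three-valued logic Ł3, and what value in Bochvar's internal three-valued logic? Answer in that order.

In Łukasiewicz three-valued logic Ł3: ¬A = ¬½ = ½
A ∧ ¬A = ½ ∧ ½ = ½
(A ∧ ¬A) → A = ½ → ½ = True  [min(1, 1−½+½)]
In Bochvar's internal three-valued logic: ¬A = ¬½ = ½
A ∧ ¬A = ½ ∧ ½ = ½
(A ∧ ¬A) → A = ½ → ½ = ½  [any arg is the third value ⇒ result is the third value]
They differ because Łukasiewicz three-valued logic Ł3 and Bochvar's internal three-valued logic treat ½ differently under the binary connectives.

True; ½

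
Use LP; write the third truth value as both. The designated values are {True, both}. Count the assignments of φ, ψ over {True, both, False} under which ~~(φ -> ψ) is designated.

8

Of the 9 assignments, 8 give a value in {True, both}.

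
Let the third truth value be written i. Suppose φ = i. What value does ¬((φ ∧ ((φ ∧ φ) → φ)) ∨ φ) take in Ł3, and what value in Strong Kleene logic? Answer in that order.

In Ł3: φ ∧ φ = i ∧ i = i
(φ ∧ φ) → φ = i → i = T  [min(1, 1−½+½)]
φ ∧ ((φ ∧ φ) → φ) = i ∧ T = i
(φ ∧ ((φ ∧ φ) → φ)) ∨ φ = i ∨ i = i
¬((φ ∧ ((φ ∧ φ) → φ)) ∨ φ) = ¬i = i
In Strong Kleene logic: φ ∧ φ = i ∧ i = i
(φ ∧ φ) → φ = i → i = i
φ ∧ ((φ ∧ φ) → φ) = i ∧ i = i
(φ ∧ ((φ ∧ φ) → φ)) ∨ φ = i ∨ i = i
¬((φ ∧ ((φ ∧ φ) → φ)) ∨ φ) = ¬i = i

i; i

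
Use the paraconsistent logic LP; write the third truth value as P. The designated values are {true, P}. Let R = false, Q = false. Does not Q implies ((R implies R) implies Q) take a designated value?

not Q = not false = true
R implies R = false implies false = true
(R implies R) implies Q = true implies false = false
not Q implies ((R implies R) implies Q) = true implies false = false
false ∉ {true, P}.

No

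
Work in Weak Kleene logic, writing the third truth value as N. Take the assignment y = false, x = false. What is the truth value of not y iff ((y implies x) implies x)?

not y = not false = true
y implies x = false implies false = true
(y implies x) implies x = true implies false = false
not y iff ((y implies x) implies x) = true iff false = false

false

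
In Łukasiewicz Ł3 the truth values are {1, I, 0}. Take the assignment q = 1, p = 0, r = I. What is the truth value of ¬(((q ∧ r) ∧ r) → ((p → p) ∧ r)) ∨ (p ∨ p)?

q ∧ r = 1 ∧ I = I
(q ∧ r) ∧ r = I ∧ I = I
p → p = 0 → 0 = 1
(p → p) ∧ r = 1 ∧ I = I
((q ∧ r) ∧ r) → ((p → p) ∧ r) = I → I = 1  [min(1, 1−½+½)]
¬(((q ∧ r) ∧ r) → ((p → p) ∧ r)) = ¬1 = 0
p ∨ p = 0 ∨ 0 = 0
¬(((q ∧ r) ∧ r) → ((p → p) ∧ r)) ∨ (p ∨ p) = 0 ∨ 0 = 0

0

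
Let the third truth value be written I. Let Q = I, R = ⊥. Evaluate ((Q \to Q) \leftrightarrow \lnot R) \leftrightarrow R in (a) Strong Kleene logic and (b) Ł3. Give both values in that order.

I; ⊥

In Strong Kleene logic: Q \to Q = I \to I = I
\lnot R = \lnot ⊥ = ⊤
(Q \to Q) \leftrightarrow \lnot R = I \leftrightarrow ⊤ = I
((Q \to Q) \leftrightarrow \lnot R) \leftrightarrow R = I \leftrightarrow ⊥ = I
In Ł3: Q \to Q = I \to I = ⊤  [min(1, 1−½+½)]
\lnot R = \lnot ⊥ = ⊤
(Q \to Q) \leftrightarrow \lnot R = ⊤ \leftrightarrow ⊤ = ⊤
((Q \to Q) \leftrightarrow \lnot R) \leftrightarrow R = ⊤ \leftrightarrow ⊥ = ⊥
They differ because Strong Kleene logic and Ł3 treat I differently under implication.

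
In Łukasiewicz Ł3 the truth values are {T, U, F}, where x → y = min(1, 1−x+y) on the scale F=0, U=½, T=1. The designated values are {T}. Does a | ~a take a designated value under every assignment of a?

No

Countermodel: a=U gives U, which is not designated.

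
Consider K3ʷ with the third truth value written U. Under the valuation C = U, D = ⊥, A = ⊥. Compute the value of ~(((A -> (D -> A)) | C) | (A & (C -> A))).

D -> A = ⊥ -> ⊥ = ⊤
A -> (D -> A) = ⊥ -> ⊤ = ⊤
(A -> (D -> A)) | C = ⊤ | U = U
C -> A = U -> ⊥ = U  [any arg is the third value ⇒ result is the third value]
A & (C -> A) = ⊥ & U = U
((A -> (D -> A)) | C) | (A & (C -> A)) = U | U = U
~(((A -> (D -> A)) | C) | (A & (C -> A))) = ~U = U

U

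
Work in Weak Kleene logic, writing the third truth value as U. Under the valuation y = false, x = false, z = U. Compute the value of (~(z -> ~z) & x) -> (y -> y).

~z = ~U = U
z -> ~z = U -> U = U
~(z -> ~z) = ~U = U
~(z -> ~z) & x = U & false = U
y -> y = false -> false = true
(~(z -> ~z) & x) -> (y -> y) = U -> true = U

U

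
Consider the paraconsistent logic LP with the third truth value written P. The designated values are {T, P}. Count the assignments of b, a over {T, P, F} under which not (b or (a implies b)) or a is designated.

Of the 9 assignments, 6 give a value in {T, P}.

6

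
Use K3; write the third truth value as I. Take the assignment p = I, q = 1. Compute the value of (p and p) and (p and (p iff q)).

I

p and p = I and I = I
p iff q = I iff 1 = I
p and (p iff q) = I and I = I
(p and p) and (p and (p iff q)) = I and I = I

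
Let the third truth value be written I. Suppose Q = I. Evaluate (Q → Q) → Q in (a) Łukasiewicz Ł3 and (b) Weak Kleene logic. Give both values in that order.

In Łukasiewicz Ł3: Q → Q = I → I = 1  [min(1, 1−½+½)]
(Q → Q) → Q = 1 → I = I
In Weak Kleene logic: Q → Q = I → I = I  [any arg is the third value ⇒ result is the third value]
(Q → Q) → Q = I → I = I

I; I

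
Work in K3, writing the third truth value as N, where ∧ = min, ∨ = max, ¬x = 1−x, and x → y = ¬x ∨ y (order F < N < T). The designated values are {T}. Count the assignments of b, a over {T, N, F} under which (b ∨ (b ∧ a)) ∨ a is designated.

Of the 9 assignments, 5 give a value in {T}.

5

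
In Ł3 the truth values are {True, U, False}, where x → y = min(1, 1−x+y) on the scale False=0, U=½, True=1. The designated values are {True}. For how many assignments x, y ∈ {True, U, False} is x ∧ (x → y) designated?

Designated under: (x=True, y=True).

1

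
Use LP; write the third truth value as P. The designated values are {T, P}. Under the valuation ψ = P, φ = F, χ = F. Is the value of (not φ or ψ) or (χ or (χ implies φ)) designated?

Yes

not φ = not F = T
not φ or ψ = T or P = T
χ implies φ = F implies F = T
χ or (χ implies φ) = F or T = T
(not φ or ψ) or (χ or (χ implies φ)) = T or T = T
T ∈ {T, P}.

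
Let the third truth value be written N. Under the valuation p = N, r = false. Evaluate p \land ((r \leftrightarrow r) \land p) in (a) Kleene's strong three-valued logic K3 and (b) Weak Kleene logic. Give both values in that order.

N; N

In Kleene's strong three-valued logic K3: r \leftrightarrow r = false \leftrightarrow false = true
(r \leftrightarrow r) \land p = true \land N = N
p \land ((r \leftrightarrow r) \land p) = N \land N = N
In Weak Kleene logic: r \leftrightarrow r = false \leftrightarrow false = true
(r \leftrightarrow r) \land p = true \land N = N
p \land ((r \leftrightarrow r) \land p) = N \land N = N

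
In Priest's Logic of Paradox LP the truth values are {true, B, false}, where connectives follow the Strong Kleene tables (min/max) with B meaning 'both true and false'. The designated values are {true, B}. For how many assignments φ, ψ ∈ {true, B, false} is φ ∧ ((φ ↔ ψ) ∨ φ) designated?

Of the 9 assignments, 6 give a value in {true, B}.

6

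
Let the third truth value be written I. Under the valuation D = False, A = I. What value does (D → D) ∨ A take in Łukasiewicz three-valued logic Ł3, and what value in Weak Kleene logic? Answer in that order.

In Łukasiewicz three-valued logic Ł3: D → D = False → False = True
(D → D) ∨ A = True ∨ I = True
In Weak Kleene logic: D → D = False → False = True
(D → D) ∨ A = True ∨ I = I
They differ because Łukasiewicz three-valued logic Ł3 and Weak Kleene logic treat I differently under the binary connectives.

True; I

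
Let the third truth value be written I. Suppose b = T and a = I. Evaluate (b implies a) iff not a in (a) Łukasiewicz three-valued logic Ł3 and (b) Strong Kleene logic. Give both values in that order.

In Łukasiewicz three-valued logic Ł3: b implies a = T implies I = I  [min(1, 1−1+½)]
not a = not I = I
(b implies a) iff not a = I iff I = T
In Strong Kleene logic: b implies a = T implies I = I  [not T or I]
not a = not I = I
(b implies a) iff not a = I iff I = I
They differ because Łukasiewicz three-valued logic Ł3 and Strong Kleene logic treat I differently under implication.

T; I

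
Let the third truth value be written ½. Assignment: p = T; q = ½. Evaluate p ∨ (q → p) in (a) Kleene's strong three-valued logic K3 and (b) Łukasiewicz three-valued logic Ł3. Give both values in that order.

T; T

In Kleene's strong three-valued logic K3: q → p = ½ → T = T  [¬½ ∨ T]
p ∨ (q → p) = T ∨ T = T
In Łukasiewicz three-valued logic Ł3: q → p = ½ → T = T  [min(1, 1−½+1)]
p ∨ (q → p) = T ∨ T = T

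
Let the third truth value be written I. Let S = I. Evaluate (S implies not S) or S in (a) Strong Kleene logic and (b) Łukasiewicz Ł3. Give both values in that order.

I; ⊤

In Strong Kleene logic: not S = not I = I
S implies not S = I implies I = I  [not I or I]
(S implies not S) or S = I or I = I
In Łukasiewicz Ł3: not S = not I = I
S implies not S = I implies I = ⊤  [min(1, 1−½+½)]
(S implies not S) or S = ⊤ or I = ⊤
They differ because Strong Kleene logic and Łukasiewicz Ł3 treat I differently under implication.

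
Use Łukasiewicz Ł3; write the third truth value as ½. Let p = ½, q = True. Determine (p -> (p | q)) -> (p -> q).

True

p | q = ½ | True = True
p -> (p | q) = ½ -> True = True  [min(1, 1−½+1)]
p -> q = ½ -> True = True
(p -> (p | q)) -> (p -> q) = True -> True = True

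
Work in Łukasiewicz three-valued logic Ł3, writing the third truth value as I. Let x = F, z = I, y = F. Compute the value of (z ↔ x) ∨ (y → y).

T

z ↔ x = I ↔ F = I  [1 − |½−0|]
y → y = F → F = T
(z ↔ x) ∨ (y → y) = I ∨ T = T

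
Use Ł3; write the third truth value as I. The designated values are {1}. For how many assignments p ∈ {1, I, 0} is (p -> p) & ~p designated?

1

p=1: 0 ·
p=I: I ·
p=0: 1 ✓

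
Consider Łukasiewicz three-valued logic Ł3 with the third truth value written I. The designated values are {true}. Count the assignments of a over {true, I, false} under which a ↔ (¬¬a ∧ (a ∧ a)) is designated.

3

a=true: true ✓
a=I: true ✓
a=false: true ✓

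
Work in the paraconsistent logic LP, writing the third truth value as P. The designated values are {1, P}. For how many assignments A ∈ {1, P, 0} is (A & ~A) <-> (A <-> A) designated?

1

A=1: 0 ·
A=P: P ✓
A=0: 0 ·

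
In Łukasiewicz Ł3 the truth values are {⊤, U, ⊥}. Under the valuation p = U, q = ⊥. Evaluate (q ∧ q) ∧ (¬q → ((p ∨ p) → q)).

q ∧ q = ⊥ ∧ ⊥ = ⊥
¬q = ¬⊥ = ⊤
p ∨ p = U ∨ U = U
(p ∨ p) → q = U → ⊥ = U  [min(1, 1−½+0)]
¬q → ((p ∨ p) → q) = ⊤ → U = U
(q ∧ q) ∧ (¬q → ((p ∨ p) → q)) = ⊥ ∧ U = ⊥

⊥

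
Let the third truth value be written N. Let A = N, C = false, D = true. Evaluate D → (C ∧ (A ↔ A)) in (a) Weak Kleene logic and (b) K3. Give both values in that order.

N; false

In Weak Kleene logic: A ↔ A = N ↔ N = N
C ∧ (A ↔ A) = false ∧ N = N
D → (C ∧ (A ↔ A)) = true → N = N  [any arg is the third value ⇒ result is the third value]
In K3: A ↔ A = N ↔ N = N
C ∧ (A ↔ A) = false ∧ N = false
D → (C ∧ (A ↔ A)) = true → false = false
They differ because Weak Kleene logic and K3 treat N differently under the binary connectives.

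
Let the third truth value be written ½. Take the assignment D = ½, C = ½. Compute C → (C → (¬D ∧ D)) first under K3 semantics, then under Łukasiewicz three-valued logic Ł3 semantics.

½; true

In K3: ¬D = ¬½ = ½
¬D ∧ D = ½ ∧ ½ = ½
C → (¬D ∧ D) = ½ → ½ = ½
C → (C → (¬D ∧ D)) = ½ → ½ = ½
In Łukasiewicz three-valued logic Ł3: ¬D = ¬½ = ½
¬D ∧ D = ½ ∧ ½ = ½
C → (¬D ∧ D) = ½ → ½ = true  [min(1, 1−½+½)]
C → (C → (¬D ∧ D)) = ½ → true = true
They differ because K3 and Łukasiewicz three-valued logic Ł3 treat ½ differently under implication.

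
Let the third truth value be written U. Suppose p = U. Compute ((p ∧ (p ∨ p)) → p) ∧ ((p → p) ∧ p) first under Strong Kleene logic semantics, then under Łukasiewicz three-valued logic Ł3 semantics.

In Strong Kleene logic: p ∨ p = U ∨ U = U
p ∧ (p ∨ p) = U ∧ U = U
(p ∧ (p ∨ p)) → p = U → U = U  [¬U ∨ U]
p → p = U → U = U
(p → p) ∧ p = U ∧ U = U
((p ∧ (p ∨ p)) → p) ∧ ((p → p) ∧ p) = U ∧ U = U
In Łukasiewicz three-valued logic Ł3: p ∨ p = U ∨ U = U
p ∧ (p ∨ p) = U ∧ U = U
(p ∧ (p ∨ p)) → p = U → U = true  [min(1, 1−½+½)]
p → p = U → U = true
(p → p) ∧ p = true ∧ U = U
((p ∧ (p ∨ p)) → p) ∧ ((p → p) ∧ p) = true ∧ U = U

U; U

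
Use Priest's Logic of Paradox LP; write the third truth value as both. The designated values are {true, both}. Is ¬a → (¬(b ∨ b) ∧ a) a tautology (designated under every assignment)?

Countermodel: a=false, b=true gives false, which is not designated.

No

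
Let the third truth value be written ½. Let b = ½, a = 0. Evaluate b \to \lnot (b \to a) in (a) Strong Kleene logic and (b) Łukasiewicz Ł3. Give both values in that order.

½; 1

In Strong Kleene logic: b \to a = ½ \to 0 = ½  [\lnot ½ \lor 0]
\lnot (b \to a) = \lnot ½ = ½
b \to \lnot (b \to a) = ½ \to ½ = ½
In Łukasiewicz Ł3: b \to a = ½ \to 0 = ½
\lnot (b \to a) = \lnot ½ = ½
b \to \lnot (b \to a) = ½ \to ½ = 1
They differ because Strong Kleene logic and Łukasiewicz Ł3 treat ½ differently under implication.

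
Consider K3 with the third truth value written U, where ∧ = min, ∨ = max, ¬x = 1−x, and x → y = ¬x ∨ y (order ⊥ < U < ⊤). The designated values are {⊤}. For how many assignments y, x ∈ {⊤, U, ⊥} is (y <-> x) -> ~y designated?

Designated under: (y=⊤, x=⊥); (y=⊥, x=⊤); (y=⊥, x=U); (y=⊥, x=⊥).

4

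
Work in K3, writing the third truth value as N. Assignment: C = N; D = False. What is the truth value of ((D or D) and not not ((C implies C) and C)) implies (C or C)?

True

D or D = False or False = False
C implies C = N implies N = N  [not N or N]
(C implies C) and C = N and N = N
not ((C implies C) and C) = not N = N
not not ((C implies C) and C) = not N = N
(D or D) and not not ((C implies C) and C) = False and N = False
C or C = N or N = N
((D or D) and not not ((C implies C) and C)) implies (C or C) = False implies N = True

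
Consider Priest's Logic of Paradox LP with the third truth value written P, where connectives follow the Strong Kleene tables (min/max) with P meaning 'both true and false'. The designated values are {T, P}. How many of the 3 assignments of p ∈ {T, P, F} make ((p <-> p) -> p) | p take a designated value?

p=T: T ✓
p=P: P ✓
p=F: F ·

2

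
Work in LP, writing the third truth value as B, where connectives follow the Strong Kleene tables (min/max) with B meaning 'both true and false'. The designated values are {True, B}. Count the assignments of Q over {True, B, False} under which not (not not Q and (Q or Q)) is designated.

Q=True: False ·
Q=B: B ✓
Q=False: True ✓

2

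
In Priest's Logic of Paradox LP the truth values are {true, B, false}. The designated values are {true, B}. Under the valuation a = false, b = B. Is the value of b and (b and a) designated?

No

b and a = B and false = false
b and (b and a) = B and false = false
false ∉ {true, B}.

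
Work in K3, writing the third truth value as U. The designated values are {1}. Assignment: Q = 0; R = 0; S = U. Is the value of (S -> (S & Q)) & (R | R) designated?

No

S & Q = U & 0 = 0
S -> (S & Q) = U -> 0 = U  [~U | 0]
R | R = 0 | 0 = 0
(S -> (S & Q)) & (R | R) = U & 0 = 0
0 ∉ {1}.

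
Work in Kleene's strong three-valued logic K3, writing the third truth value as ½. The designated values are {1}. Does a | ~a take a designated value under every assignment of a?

No

Countermodel: a=½ gives ½, which is not designated.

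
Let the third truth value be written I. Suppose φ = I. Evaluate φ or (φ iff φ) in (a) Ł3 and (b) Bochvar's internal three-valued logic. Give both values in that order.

In Ł3: φ iff φ = I iff I = True  [1 − |½−½|]
φ or (φ iff φ) = I or True = True
In Bochvar's internal three-valued logic: φ iff φ = I iff I = I
φ or (φ iff φ) = I or I = I
They differ because Ł3 and Bochvar's internal three-valued logic treat I differently under the binary connectives.

True; I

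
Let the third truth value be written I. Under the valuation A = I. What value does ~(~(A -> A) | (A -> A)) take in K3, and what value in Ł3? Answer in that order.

In K3: A -> A = I -> I = I  [~I | I]
~(A -> A) = ~I = I
A -> A = I -> I = I
~(A -> A) | (A -> A) = I | I = I
~(~(A -> A) | (A -> A)) = ~I = I
In Ł3: A -> A = I -> I = 1  [min(1, 1−½+½)]
~(A -> A) = ~1 = 0
A -> A = I -> I = 1
~(A -> A) | (A -> A) = 0 | 1 = 1
~(~(A -> A) | (A -> A)) = ~1 = 0
They differ because K3 and Ł3 treat I differently under implication.

I; 0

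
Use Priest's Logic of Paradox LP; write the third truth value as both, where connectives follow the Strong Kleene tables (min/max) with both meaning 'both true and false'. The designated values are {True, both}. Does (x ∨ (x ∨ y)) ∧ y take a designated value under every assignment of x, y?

No

Countermodel: x=True, y=False gives False, which is not designated.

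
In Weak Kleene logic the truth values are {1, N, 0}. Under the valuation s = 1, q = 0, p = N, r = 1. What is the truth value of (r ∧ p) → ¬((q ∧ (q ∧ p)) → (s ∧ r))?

N

r ∧ p = 1 ∧ N = N
q ∧ p = 0 ∧ N = N
q ∧ (q ∧ p) = 0 ∧ N = N
s ∧ r = 1 ∧ 1 = 1
(q ∧ (q ∧ p)) → (s ∧ r) = N → 1 = N  [any arg is the third value ⇒ result is the third value]
¬((q ∧ (q ∧ p)) → (s ∧ r)) = ¬N = N
(r ∧ p) → ¬((q ∧ (q ∧ p)) → (s ∧ r)) = N → N = N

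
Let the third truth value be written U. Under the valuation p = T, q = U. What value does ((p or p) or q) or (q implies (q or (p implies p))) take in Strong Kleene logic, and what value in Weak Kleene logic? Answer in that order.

T; U

In Strong Kleene logic: p or p = T or T = T
(p or p) or q = T or U = T
p implies p = T implies T = T
q or (p implies p) = U or T = T
q implies (q or (p implies p)) = U implies T = T
((p or p) or q) or (q implies (q or (p implies p))) = T or T = T
In Weak Kleene logic: p or p = T or T = T
(p or p) or q = T or U = U
p implies p = T implies T = T
q or (p implies p) = U or T = U
q implies (q or (p implies p)) = U implies U = U
((p or p) or q) or (q implies (q or (p implies p))) = U or U = U
They differ because Strong Kleene logic and Weak Kleene logic treat U differently under the binary connectives.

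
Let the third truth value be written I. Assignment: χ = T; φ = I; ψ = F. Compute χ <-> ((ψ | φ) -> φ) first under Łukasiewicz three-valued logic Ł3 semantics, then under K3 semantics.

In Łukasiewicz three-valued logic Ł3: ψ | φ = F | I = I
(ψ | φ) -> φ = I -> I = T  [min(1, 1−½+½)]
χ <-> ((ψ | φ) -> φ) = T <-> T = T
In K3: ψ | φ = F | I = I
(ψ | φ) -> φ = I -> I = I  [~I | I]
χ <-> ((ψ | φ) -> φ) = T <-> I = I
They differ because Łukasiewicz three-valued logic Ł3 and K3 treat I differently under implication.

T; I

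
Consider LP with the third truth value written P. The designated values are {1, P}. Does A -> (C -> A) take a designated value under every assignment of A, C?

Every assignment of A, C over {1, P, 0} gives a value in {1, P}.
In particular, with A=P, C=P: A -> (C -> A) = P.

Yes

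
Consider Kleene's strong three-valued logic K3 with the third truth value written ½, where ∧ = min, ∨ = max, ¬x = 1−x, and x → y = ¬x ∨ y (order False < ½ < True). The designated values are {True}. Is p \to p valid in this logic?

Countermodel: p=½ gives ½, which is not designated.

No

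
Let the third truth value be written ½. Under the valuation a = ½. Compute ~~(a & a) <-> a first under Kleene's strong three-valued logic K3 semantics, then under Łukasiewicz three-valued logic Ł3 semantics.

In Kleene's strong three-valued logic K3: a & a = ½ & ½ = ½
~(a & a) = ~½ = ½
~~(a & a) = ~½ = ½
~~(a & a) <-> a = ½ <-> ½ = ½
In Łukasiewicz three-valued logic Ł3: a & a = ½ & ½ = ½
~(a & a) = ~½ = ½
~~(a & a) = ~½ = ½
~~(a & a) <-> a = ½ <-> ½ = 1  [1 − |½−½|]
They differ because Kleene's strong three-valued logic K3 and Łukasiewicz three-valued logic Ł3 treat ½ differently under implication.

½; 1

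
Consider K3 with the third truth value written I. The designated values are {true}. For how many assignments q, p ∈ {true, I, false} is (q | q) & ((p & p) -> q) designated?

3

Designated under: (q=true, p=true); (q=true, p=I); (q=true, p=false).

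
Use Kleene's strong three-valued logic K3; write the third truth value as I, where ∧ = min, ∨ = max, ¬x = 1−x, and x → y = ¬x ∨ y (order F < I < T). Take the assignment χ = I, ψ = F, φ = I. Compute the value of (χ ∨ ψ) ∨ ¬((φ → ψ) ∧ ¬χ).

χ ∨ ψ = I ∨ F = I
φ → ψ = I → F = I  [¬I ∨ F]
¬χ = ¬I = I
(φ → ψ) ∧ ¬χ = I ∧ I = I
¬((φ → ψ) ∧ ¬χ) = ¬I = I
(χ ∨ ψ) ∨ ¬((φ → ψ) ∧ ¬χ) = I ∨ I = I

I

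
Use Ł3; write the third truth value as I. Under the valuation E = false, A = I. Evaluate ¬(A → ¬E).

false

¬E = ¬false = true
A → ¬E = I → true = true  [min(1, 1−½+1)]
¬(A → ¬E) = ¬true = false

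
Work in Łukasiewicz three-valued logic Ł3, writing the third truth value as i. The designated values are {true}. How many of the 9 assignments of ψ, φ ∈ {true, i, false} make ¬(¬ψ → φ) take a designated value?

Designated under: (ψ=false, φ=false).

1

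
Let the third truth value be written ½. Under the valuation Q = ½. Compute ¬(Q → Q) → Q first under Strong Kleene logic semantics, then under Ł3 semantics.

½; true

In Strong Kleene logic: Q → Q = ½ → ½ = ½  [¬½ ∨ ½]
¬(Q → Q) = ¬½ = ½
¬(Q → Q) → Q = ½ → ½ = ½
In Ł3: Q → Q = ½ → ½ = true  [min(1, 1−½+½)]
¬(Q → Q) = ¬true = false
¬(Q → Q) → Q = false → ½ = true
They differ because Strong Kleene logic and Ł3 treat ½ differently under implication.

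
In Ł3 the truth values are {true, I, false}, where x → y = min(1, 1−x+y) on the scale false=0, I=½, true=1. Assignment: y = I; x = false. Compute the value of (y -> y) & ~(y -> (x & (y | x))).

y -> y = I -> I = true  [min(1, 1−½+½)]
y | x = I | false = I
x & (y | x) = false & I = false
y -> (x & (y | x)) = I -> false = I
~(y -> (x & (y | x))) = ~I = I
(y -> y) & ~(y -> (x & (y | x))) = true & I = I

I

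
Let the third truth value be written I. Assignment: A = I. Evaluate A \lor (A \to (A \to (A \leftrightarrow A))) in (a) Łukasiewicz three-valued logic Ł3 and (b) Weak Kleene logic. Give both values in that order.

In Łukasiewicz three-valued logic Ł3: A \leftrightarrow A = I \leftrightarrow I = 1  [1 − |½−½|]
A \to (A \leftrightarrow A) = I \to 1 = 1
A \to (A \to (A \leftrightarrow A)) = I \to 1 = 1
A \lor (A \to (A \to (A \leftrightarrow A))) = I \lor 1 = 1
In Weak Kleene logic: A \leftrightarrow A = I \leftrightarrow I = I
A \to (A \leftrightarrow A) = I \to I = I  [any arg is the third value ⇒ result is the third value]
A \to (A \to (A \leftrightarrow A)) = I \to I = I
A \lor (A \to (A \to (A \leftrightarrow A))) = I \lor I = I
They differ because Łukasiewicz three-valued logic Ł3 and Weak Kleene logic treat I differently under the binary connectives.

1; I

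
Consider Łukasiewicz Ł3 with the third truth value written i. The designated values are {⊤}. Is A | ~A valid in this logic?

Countermodel: A=i gives i, which is not designated.

No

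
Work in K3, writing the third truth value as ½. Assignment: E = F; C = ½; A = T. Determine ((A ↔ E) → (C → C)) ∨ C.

A ↔ E = T ↔ F = F
C → C = ½ → ½ = ½  [¬½ ∨ ½]
(A ↔ E) → (C → C) = F → ½ = T
((A ↔ E) → (C → C)) ∨ C = T ∨ ½ = T

T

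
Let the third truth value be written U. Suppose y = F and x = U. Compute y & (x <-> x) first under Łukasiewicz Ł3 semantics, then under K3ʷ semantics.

In Łukasiewicz Ł3: x <-> x = U <-> U = T  [1 − |½−½|]
y & (x <-> x) = F & T = F
In K3ʷ: x <-> x = U <-> U = U
y & (x <-> x) = F & U = U
They differ because Łukasiewicz Ł3 and K3ʷ treat U differently under the binary connectives.

F; U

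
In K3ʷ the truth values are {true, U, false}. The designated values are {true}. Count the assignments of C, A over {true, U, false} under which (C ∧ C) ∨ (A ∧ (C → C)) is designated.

Designated under: (C=true, A=true); (C=true, A=false); (C=false, A=true).

3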